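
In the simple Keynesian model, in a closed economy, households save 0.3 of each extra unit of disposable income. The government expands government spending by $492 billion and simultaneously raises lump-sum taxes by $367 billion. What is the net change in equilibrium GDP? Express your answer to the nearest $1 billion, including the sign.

MPC = 1 − MPS = 1 − 0.3 = 0.7.
Expenditure multiplier = 1/(1 − MPC) = 1/(1 − 0.7) = 1/0.3 ≈ 3.333.
ΔG contributes k·ΔG = (+$492 billion) / 0.3 = +$1,640 billion.
ΔT of +$367 billion changes first-round spending by −c·ΔT = −$256.9 billion, contributing k·(−c·ΔT) = (−$256.9 billion) / 0.3 ≈ −$856.3 billion.
Net ΔY = k(ΔG − c·ΔT) = (+$235.1 billion) / 0.3 ≈ +$784 billion.

+$784 billion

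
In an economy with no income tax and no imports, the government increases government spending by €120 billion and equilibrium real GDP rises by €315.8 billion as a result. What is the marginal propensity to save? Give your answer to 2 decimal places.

0.38

Implied spending multiplier k = ΔY/ΔG = 315.8/120 ≈ 2.6317.
Since k = 1/(1 − MPC), MPC = 1 − 1/k = 1 − ΔG/ΔY = 1 − 120/315.8 ≈ 0.62.
MPS = 1 − MPC = 0.38.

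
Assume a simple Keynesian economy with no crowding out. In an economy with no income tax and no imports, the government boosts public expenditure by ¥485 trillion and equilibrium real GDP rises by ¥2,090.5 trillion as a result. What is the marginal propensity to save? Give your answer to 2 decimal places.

0.23

Implied spending multiplier k = ΔY/ΔG = 2,090.5/485 ≈ 4.3103.
Since k = 1/(1 − MPC), MPC = 1 − 1/k = 1 − ΔG/ΔY = 1 − 485/2,090.5 ≈ 0.77.
MPS = 1 − MPC = 0.23.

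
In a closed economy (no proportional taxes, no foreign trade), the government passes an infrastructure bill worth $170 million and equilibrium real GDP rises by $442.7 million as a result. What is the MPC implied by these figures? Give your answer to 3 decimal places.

0.616

Implied spending multiplier k = ΔY/ΔG = 442.7/170 ≈ 2.6041.
Since k = 1/(1 − MPC), MPC = 1 − 1/k = 1 − ΔG/ΔY = 1 − 170/442.7 ≈ 0.616.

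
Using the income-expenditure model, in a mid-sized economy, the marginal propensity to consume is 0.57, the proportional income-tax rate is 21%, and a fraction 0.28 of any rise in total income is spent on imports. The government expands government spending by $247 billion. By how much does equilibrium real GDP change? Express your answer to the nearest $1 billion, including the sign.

+$298 billion

Spending multiplier = 1/(1 − c(1−t) + m) = 1/(1 − 0.57×0.79 + 0.28) = 1/0.8297 ≈ 1.205.
ΔY = k × ΔG = (+$247 billion) / 0.8297 ≈ +$298 billion.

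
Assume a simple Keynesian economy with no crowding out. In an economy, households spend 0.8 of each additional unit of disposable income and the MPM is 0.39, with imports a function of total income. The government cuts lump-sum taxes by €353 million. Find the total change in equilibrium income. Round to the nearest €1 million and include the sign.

+€479 million

A lump-sum tax change of −€353 million shifts disposable income by +€353 million; first-round consumption changes by −c × ΔT = −0.8 × (−€353 million) = +€282.4 million.
Expenditure multiplier = 1/(1 − c + m) = 1/(1 − 0.8 + 0.39) = 1/0.59 ≈ 1.695.
The tax multiplier is −c × k ≈ −1.356, so ΔY = k × (−c·ΔT) = (+€282.4 million) / 0.59 ≈ +€479 million.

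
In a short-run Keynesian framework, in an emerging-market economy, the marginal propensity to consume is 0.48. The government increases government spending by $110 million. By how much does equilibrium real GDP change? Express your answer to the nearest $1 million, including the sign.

Expenditure multiplier = 1/(1 − MPC) = 1/(1 − 0.48) = 1/0.52 ≈ 1.923.
ΔY = k × ΔG = (+$110 million) / 0.52 ≈ +$212 million.

+$212 million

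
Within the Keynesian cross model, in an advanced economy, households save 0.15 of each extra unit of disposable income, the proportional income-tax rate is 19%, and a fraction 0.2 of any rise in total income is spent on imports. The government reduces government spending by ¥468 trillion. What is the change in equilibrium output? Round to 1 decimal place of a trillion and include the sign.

MPC = 1 − MPS = 1 − 0.15 = 0.85.
Expenditure multiplier = 1/(1 − c(1−t) + m) = 1/(1 − 0.85×0.81 + 0.2) = 1/0.5115 ≈ 1.955.
ΔY = k × ΔG = (−¥468 trillion) / 0.5115 ≈ −¥915 trillion.

−¥915.0 trillion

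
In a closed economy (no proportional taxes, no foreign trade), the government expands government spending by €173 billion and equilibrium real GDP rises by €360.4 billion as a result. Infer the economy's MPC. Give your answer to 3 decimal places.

0.520

Implied spending multiplier k = ΔY/ΔG = 360.4/173 ≈ 2.0832.
Since k = 1/(1 − MPC), MPC = 1 − 1/k = 1 − ΔG/ΔY = 1 − 173/360.4 ≈ 0.520.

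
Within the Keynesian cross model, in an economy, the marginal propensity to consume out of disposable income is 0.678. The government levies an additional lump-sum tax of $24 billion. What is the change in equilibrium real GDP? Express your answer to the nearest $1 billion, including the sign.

A lump-sum tax change of +$24 billion shifts disposable income by −$24 billion; first-round consumption changes by −c × ΔT = −0.678 × (+$24 billion) = −$16.272 billion.
Expenditure multiplier = 1/(1 − MPC) = 1/(1 − 0.678) = 1/0.322 ≈ 3.106.
The tax multiplier is −c × k ≈ −2.106, so ΔY = k × (−c·ΔT) = (−$16.272 billion) / 0.322 ≈ −$51 billion.

−$51 billion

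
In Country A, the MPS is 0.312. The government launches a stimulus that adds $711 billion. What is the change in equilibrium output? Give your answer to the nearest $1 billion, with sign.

+$2,279 billion

MPC = 1 − MPS = 1 − 0.312 = 0.688.
Government-spending multiplier = 1/(1 − MPC) = 1/(1 − 0.688) = 1/0.312 ≈ 3.205.
ΔY = k × ΔG = (+$711 billion) / 0.312 ≈ +$2,279 billion.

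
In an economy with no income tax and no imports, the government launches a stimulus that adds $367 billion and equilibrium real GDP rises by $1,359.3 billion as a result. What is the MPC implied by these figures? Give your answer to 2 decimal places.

0.73

Implied spending multiplier k = ΔY/ΔG = 1,359.3/367 ≈ 3.7038.
Since k = 1/(1 − MPC), MPC = 1 − 1/k = 1 − ΔG/ΔY = 1 − 367/1,359.3 ≈ 0.73.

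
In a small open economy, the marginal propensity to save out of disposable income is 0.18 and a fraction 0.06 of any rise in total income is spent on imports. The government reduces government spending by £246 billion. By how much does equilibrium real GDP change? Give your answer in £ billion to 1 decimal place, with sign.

−£1,025.0 billion

MPC = 1 − MPS = 1 − 0.18 = 0.82.
Spending multiplier = 1/(1 − c + m) = 1/(1 − 0.82 + 0.06) = 1/0.24 ≈ 4.167.
ΔY = k × ΔG = (−£246 billion) / 0.24 = −£1,025 billion.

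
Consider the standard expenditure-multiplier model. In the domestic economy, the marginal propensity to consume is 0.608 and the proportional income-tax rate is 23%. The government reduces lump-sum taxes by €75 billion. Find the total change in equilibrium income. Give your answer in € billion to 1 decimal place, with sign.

A lump-sum tax change of −€75 billion shifts disposable income by +€75 billion; first-round consumption changes by −c × ΔT = −0.608 × (−€75 billion) = +€45.6 billion.
Expenditure multiplier = 1/(1 − c(1−t)) = 1/(1 − 0.608×0.77) = 1/0.53184 ≈ 1.88.
The tax multiplier is −c × k ≈ −1.143, so ΔY = k × (−c·ΔT) = (+€45.6 billion) / 0.53184 ≈ +€85.7 billion.

+€85.7 billion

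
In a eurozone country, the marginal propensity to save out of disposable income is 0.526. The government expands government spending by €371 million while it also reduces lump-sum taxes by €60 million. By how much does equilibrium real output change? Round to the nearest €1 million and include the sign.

+€759 million

MPC = 1 − MPS = 1 − 0.526 = 0.474.
Expenditure multiplier = 1/(1 − MPC) = 1/(1 − 0.474) = 1/0.526 ≈ 1.901.
ΔG contributes k·ΔG = (+€371 million) / 0.526 ≈ +€705.3 million.
ΔT of −€60 million changes first-round spending by −c·ΔT = +€28.44 million, contributing k·(−c·ΔT) = (+€28.44 million) / 0.526 ≈ +€54.1 million.
Net ΔY = k(ΔG − c·ΔT) = (+€399.44 million) / 0.526 ≈ +€759 million.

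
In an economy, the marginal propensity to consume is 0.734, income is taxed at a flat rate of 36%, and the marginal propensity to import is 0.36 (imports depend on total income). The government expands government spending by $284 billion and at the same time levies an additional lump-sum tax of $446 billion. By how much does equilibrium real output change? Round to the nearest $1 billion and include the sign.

−$49 billion

Expenditure multiplier = 1/(1 − c(1−t) + m) = 1/(1 − 0.734×0.64 + 0.36) = 1/0.89024 ≈ 1.123.
ΔG contributes k·ΔG = (+$284 billion) / 0.89024 ≈ +$319 billion.
ΔT of +$446 billion changes first-round spending by −c·ΔT = −$327.364 billion, contributing k·(−c·ΔT) = (−$327.364 billion) / 0.89024 ≈ −$367.7 billion.
Net ΔY = k(ΔG − c·ΔT) = (−$43.364 billion) / 0.89024 ≈ −$49 billion.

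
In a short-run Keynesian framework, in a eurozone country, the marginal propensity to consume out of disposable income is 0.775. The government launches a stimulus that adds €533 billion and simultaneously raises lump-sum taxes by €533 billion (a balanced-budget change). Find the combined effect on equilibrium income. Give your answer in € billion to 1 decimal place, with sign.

+€533.0 billion

Expenditure multiplier = 1/(1 − MPC) = 1/(1 − 0.775) = 1/0.225 ≈ 4.444.
ΔG contributes k·ΔG = (+€533 billion) / 0.225 ≈ +€2,368.9 billion.
ΔT of +€533 billion changes first-round spending by −c·ΔT = −€413.075 billion, contributing k·(−c·ΔT) = (−€413.075 billion) / 0.225 ≈ −€1,835.9 billion.
With ΔG = ΔT and no other leakages, the balanced-budget multiplier is 1, so ΔY = ΔG = +€533 billion.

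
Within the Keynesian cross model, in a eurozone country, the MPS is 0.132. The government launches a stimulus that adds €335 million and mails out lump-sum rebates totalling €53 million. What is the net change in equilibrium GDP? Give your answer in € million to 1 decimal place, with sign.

MPC = 1 − MPS = 1 − 0.132 = 0.868.
Expenditure multiplier = 1/(1 − MPC) = 1/(1 − 0.868) = 1/0.132 ≈ 7.576.
ΔG contributes k·ΔG = (+€335 million) / 0.132 ≈ +€2,537.9 million.
ΔT of −€53 million changes first-round spending by −c·ΔT = +€46.004 million, contributing k·(−c·ΔT) = (+€46.004 million) / 0.132 ≈ +€348.5 million.
Net ΔY = k(ΔG − c·ΔT) = (+€381.004 million) / 0.132 ≈ +€2,886.4 million.

+€2,886.4 million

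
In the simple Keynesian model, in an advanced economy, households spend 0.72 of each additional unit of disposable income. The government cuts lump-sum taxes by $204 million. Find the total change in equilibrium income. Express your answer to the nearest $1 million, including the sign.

A lump-sum tax change of −$204 million shifts disposable income by +$204 million; first-round consumption changes by −c × ΔT = −0.72 × (−$204 million) = +$146.88 million.
Expenditure multiplier = 1/(1 − MPC) = 1/(1 − 0.72) = 1/0.28 ≈ 3.571.
The tax multiplier is −c × k ≈ −2.571, so ΔY = k × (−c·ΔT) = (+$146.88 million) / 0.28 ≈ +$525 million.

+$525 million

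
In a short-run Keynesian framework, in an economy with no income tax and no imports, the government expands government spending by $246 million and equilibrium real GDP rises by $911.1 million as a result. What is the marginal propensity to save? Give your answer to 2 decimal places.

Implied spending multiplier k = ΔY/ΔG = 911.1/246 ≈ 3.7037.
Since k = 1/(1 − MPC), MPC = 1 − 1/k = 1 − ΔG/ΔY = 1 − 246/911.1 ≈ 0.73.
MPS = 1 − MPC = 0.27.

0.27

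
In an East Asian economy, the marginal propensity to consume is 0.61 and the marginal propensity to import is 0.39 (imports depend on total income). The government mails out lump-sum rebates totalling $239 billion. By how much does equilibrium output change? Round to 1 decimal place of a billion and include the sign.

A lump-sum tax change of −$239 billion shifts disposable income by +$239 billion; first-round consumption changes by −c × ΔT = −0.61 × (−$239 billion) = +$145.79 billion.
Expenditure multiplier = 1/(1 − c + m) = 1/(1 − 0.61 + 0.39) = 1/0.78 ≈ 1.282.
The tax multiplier is −c × k ≈ −0.782, so ΔY = k × (−c·ΔT) = (+$145.79 billion) / 0.78 ≈ +$186.9 billion.

+$186.9 billion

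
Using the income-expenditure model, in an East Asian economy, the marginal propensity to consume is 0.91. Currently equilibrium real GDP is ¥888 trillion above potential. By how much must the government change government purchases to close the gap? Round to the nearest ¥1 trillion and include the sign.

−¥80 trillion

Spending multiplier = 1/(1 − MPC) = 1/(1 − 0.91) = 1/0.09 ≈ 11.111.
Need ΔY = −¥888 trillion, so ΔG = ΔY/k = (−¥888 trillion) × 0.09 ≈ −¥80 trillion.
The government should cut government purchases by ¥80 trillion.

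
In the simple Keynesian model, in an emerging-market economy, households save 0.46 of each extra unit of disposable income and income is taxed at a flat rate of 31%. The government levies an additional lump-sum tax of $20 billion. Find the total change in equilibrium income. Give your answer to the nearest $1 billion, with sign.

MPC = 1 − MPS = 1 − 0.46 = 0.54.
A lump-sum tax change of +$20 billion shifts disposable income by −$20 billion; first-round consumption changes by −c × ΔT = −0.54 × (+$20 billion) = −$10.8 billion.
Expenditure multiplier = 1/(1 − c(1−t)) = 1/(1 − 0.54×0.69) = 1/0.6274 ≈ 1.594.
The tax multiplier is −c × k ≈ −0.861, so ΔY = k × (−c·ΔT) = (−$10.8 billion) / 0.6274 ≈ −$17 billion.

−$17 billion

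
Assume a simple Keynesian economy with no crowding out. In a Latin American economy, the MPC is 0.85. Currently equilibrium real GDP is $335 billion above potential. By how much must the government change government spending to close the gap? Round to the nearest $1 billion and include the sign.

−$50 billion

Spending multiplier = 1/(1 − MPC) = 1/(1 − 0.85) = 1/0.15 ≈ 6.667.
Need ΔY = −$335 billion, so ΔG = ΔY/k = (−$335 billion) × 0.15 ≈ −$50 billion.
The government should cut government spending by $50 billion.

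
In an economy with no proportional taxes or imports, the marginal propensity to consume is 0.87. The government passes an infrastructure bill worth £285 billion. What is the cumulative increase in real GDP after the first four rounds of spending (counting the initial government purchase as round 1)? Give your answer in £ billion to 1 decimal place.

£936.3 billion

Round 1 adds ΔG = £285 billion; each later round is MPC = 0.87 times the previous.
After 4 rounds: 285 + 247.95 + 215.7165 + 187.673355 = ΔG·(1 − c^4)/(1 − c) = 285 × (1 − 0.57289761)/0.13 ≈ £936.3 billion.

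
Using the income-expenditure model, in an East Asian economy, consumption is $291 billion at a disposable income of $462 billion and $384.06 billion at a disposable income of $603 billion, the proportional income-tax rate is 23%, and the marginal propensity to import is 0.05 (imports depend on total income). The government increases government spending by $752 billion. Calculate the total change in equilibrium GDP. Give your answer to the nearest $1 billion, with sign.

+$1,388 billion

MPC = ΔC/ΔYd = (384.06 − 291)/(603 − 462) = 93.06/141 = 0.66.
Expenditure multiplier = 1/(1 − c(1−t) + m) = 1/(1 − 0.66×0.77 + 0.05) = 1/0.5418 ≈ 1.846.
ΔY = k × ΔG = (+$752 billion) / 0.5418 ≈ +$1,388 billion.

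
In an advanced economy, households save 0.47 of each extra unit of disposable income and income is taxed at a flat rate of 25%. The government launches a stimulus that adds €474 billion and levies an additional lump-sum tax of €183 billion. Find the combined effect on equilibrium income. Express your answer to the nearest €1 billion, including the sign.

+€626 billion

MPC = 1 − MPS = 1 − 0.47 = 0.53.
Expenditure multiplier = 1/(1 − c(1−t)) = 1/(1 − 0.53×0.75) = 1/0.6025 ≈ 1.66.
ΔG contributes k·ΔG = (+€474 billion) / 0.6025 ≈ +€786.7 billion.
ΔT of +€183 billion changes first-round spending by −c·ΔT = −€96.99 billion, contributing k·(−c·ΔT) = (−€96.99 billion) / 0.6025 ≈ −€161 billion.
Net ΔY = k(ΔG − c·ΔT) = (+€377.01 billion) / 0.6025 ≈ +€626 billion.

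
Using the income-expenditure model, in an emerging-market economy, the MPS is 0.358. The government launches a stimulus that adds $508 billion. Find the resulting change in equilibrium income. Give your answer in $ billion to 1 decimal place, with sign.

+$1,419.0 billion

MPC = 1 − MPS = 1 − 0.358 = 0.642.
Spending multiplier = 1/(1 − MPC) = 1/(1 − 0.642) = 1/0.358 ≈ 2.793.
ΔY = k × ΔG = (+$508 billion) / 0.358 ≈ +$1,419 billion.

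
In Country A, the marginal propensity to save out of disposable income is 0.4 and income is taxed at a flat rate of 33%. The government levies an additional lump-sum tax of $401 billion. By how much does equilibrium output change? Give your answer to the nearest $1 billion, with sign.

−$402 billion

MPC = 1 − MPS = 1 − 0.4 = 0.6.
A lump-sum tax change of +$401 billion shifts disposable income by −$401 billion; first-round consumption changes by −c × ΔT = −0.6 × (+$401 billion) = −$240.6 billion.
Expenditure multiplier = 1/(1 − c(1−t)) = 1/(1 − 0.6×0.67) = 1/0.598 ≈ 1.672.
The tax multiplier is −c × k ≈ −1.003, so ΔY = k × (−c·ΔT) = (−$240.6 billion) / 0.598 ≈ −$402 billion.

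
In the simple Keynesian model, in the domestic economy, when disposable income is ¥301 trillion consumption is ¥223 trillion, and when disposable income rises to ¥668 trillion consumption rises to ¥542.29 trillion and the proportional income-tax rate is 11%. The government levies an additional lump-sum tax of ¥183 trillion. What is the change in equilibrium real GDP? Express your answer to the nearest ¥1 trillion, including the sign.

MPC = ΔC/ΔYd = (542.29 − 223)/(668 − 301) = 319.29/367 = 0.87.
A lump-sum tax change of +¥183 trillion shifts disposable income by −¥183 trillion; first-round consumption changes by −c × ΔT = −0.87 × (+¥183 trillion) = −¥159.21 trillion.
Expenditure multiplier = 1/(1 − c(1−t)) = 1/(1 − 0.87×0.89) = 1/0.2257 ≈ 4.431.
The tax multiplier is −c × k ≈ −3.855, so ΔY = k × (−c·ΔT) = (−¥159.21 trillion) / 0.2257 ≈ −¥705 trillion.

−¥705 trillion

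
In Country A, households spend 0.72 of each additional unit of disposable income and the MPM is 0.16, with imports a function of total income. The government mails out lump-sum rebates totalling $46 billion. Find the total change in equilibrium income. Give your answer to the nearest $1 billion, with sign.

A lump-sum tax change of −$46 billion shifts disposable income by +$46 billion; first-round consumption changes by −c × ΔT = −0.72 × (−$46 billion) = +$33.12 billion.
Expenditure multiplier = 1/(1 − c + m) = 1/(1 − 0.72 + 0.16) = 1/0.44 ≈ 2.273.
The tax multiplier is −c × k ≈ −1.636, so ΔY = k × (−c·ΔT) = (+$33.12 billion) / 0.44 ≈ +$75 billion.

+$75 billion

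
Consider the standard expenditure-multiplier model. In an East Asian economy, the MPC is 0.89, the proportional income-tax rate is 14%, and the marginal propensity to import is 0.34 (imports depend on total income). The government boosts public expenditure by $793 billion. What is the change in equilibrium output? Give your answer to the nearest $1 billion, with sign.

Spending multiplier = 1/(1 − c(1−t) + m) = 1/(1 − 0.89×0.86 + 0.34) = 1/0.5746 ≈ 1.74.
ΔY = k × ΔG = (+$793 billion) / 0.5746 ≈ +$1,380 billion.

+$1,380 billion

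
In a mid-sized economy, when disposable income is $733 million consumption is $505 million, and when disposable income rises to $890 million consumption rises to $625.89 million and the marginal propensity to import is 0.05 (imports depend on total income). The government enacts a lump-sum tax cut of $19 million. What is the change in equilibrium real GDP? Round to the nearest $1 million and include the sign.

+$52 million

MPC = ΔC/ΔYd = (625.89 − 505)/(890 − 733) = 120.89/157 = 0.77.
A lump-sum tax change of −$19 million shifts disposable income by +$19 million; first-round consumption changes by −c × ΔT = −0.77 × (−$19 million) = +$14.63 million.
Expenditure multiplier = 1/(1 − c + m) = 1/(1 − 0.77 + 0.05) = 1/0.28 ≈ 3.571.
The tax multiplier is −c × k = −2.75, so ΔY = k × (−c·ΔT) = (+$14.63 million) / 0.28 ≈ +$52 million.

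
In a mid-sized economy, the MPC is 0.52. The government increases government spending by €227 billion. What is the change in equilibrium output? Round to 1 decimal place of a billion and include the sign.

+€472.9 billion

Government-spending multiplier = 1/(1 − MPC) = 1/(1 − 0.52) = 1/0.48 ≈ 2.083.
ΔY = k × ΔG = (+€227 billion) / 0.48 ≈ +€472.9 billion.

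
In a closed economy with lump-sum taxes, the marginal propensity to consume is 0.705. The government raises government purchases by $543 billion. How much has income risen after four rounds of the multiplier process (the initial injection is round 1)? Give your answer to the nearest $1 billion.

Round 1 adds ΔG = $543 billion; each later round is MPC = 0.705 times the previous.
After 4 rounds: 543 + 382.815 + 269.884575 + 190.268625375 = ΔG·(1 − c^4)/(1 − c) = 543 × (1 − 0.247033850625)/0.295 ≈ $1,386 billion.

$1,386 billion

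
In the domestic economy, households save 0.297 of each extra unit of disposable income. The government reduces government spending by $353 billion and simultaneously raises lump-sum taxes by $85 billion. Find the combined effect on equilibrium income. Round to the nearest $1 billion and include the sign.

−$1,390 billion

MPC = 1 − MPS = 1 − 0.297 = 0.703.
Expenditure multiplier = 1/(1 − MPC) = 1/(1 − 0.703) = 1/0.297 ≈ 3.367.
ΔG contributes k·ΔG = (−$353 billion) / 0.297 ≈ −$1,188.6 billion.
ΔT of +$85 billion changes first-round spending by −c·ΔT = −$59.755 billion, contributing k·(−c·ΔT) = (−$59.755 billion) / 0.297 ≈ −$201.2 billion.
Net ΔY = k(ΔG − c·ΔT) = (−$412.755 billion) / 0.297 ≈ −$1,390 billion.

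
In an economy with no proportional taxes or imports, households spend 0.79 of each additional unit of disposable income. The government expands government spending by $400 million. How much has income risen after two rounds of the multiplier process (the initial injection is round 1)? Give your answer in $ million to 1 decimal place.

Round 1 adds ΔG = $400 million; each later round is MPC = 0.79 times the previous.
After 2 rounds: 400 + 316 = ΔG·(1 − c^2)/(1 − c) = 400 × (1 − 0.6241)/0.21 = $716 million.

$716.0 million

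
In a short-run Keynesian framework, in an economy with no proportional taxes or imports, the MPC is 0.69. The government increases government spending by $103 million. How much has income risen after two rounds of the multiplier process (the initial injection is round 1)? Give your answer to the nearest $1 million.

Round 1 adds ΔG = $103 million; each later round is MPC = 0.69 times the previous.
After 2 rounds: 103 + 71.07 = ΔG·(1 − c^2)/(1 − c) = 103 × (1 − 0.4761)/0.31 ≈ $174 million.

$174 million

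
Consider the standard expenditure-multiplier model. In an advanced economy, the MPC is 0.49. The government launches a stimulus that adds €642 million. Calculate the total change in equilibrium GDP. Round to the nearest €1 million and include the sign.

Expenditure multiplier = 1/(1 − MPC) = 1/(1 − 0.49) = 1/0.51 ≈ 1.961.
ΔY = k × ΔG = (+€642 million) / 0.51 ≈ +€1,259 million.

+€1,259 million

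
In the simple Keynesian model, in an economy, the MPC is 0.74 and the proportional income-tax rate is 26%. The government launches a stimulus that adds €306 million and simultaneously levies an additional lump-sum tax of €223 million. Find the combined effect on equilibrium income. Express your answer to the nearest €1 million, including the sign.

Expenditure multiplier = 1/(1 − c(1−t)) = 1/(1 − 0.74×0.74) = 1/0.4524 ≈ 2.21.
ΔG contributes k·ΔG = (+€306 million) / 0.4524 ≈ +€676.4 million.
ΔT of +€223 million changes first-round spending by −c·ΔT = −€165.02 million, contributing k·(−c·ΔT) = (−€165.02 million) / 0.4524 ≈ −€364.8 million.
Net ΔY = k(ΔG − c·ΔT) = (+€140.98 million) / 0.4524 ≈ +€312 million.

+€312 million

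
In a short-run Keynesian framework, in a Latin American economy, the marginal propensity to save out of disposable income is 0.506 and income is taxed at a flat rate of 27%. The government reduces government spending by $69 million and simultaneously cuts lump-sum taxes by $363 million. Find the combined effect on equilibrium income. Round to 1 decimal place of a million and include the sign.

+$172.5 million

MPC = 1 − MPS = 1 − 0.506 = 0.494.
Expenditure multiplier = 1/(1 − c(1−t)) = 1/(1 − 0.494×0.73) = 1/0.63938 ≈ 1.564.
ΔG contributes k·ΔG = (−$69 million) / 0.63938 ≈ −$107.9 million.
ΔT of −$363 million changes first-round spending by −c·ΔT = +$179.322 million, contributing k·(−c·ΔT) = (+$179.322 million) / 0.63938 ≈ +$280.5 million.
Net ΔY = k(ΔG − c·ΔT) = (+$110.322 million) / 0.63938 ≈ +$172.5 million.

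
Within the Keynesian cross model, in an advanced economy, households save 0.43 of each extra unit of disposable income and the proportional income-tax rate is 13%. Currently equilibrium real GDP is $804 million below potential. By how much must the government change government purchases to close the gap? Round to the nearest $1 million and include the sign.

+$405 million

MPC = 1 − MPS = 1 − 0.43 = 0.57.
Spending multiplier = 1/(1 − c(1−t)) = 1/(1 − 0.57×0.87) = 1/0.5041 ≈ 1.984.
Need ΔY = +$804 million, so ΔG = ΔY/k = (+$804 million) × 0.5041 ≈ +$405 million.
The government should increase government purchases by $405 million.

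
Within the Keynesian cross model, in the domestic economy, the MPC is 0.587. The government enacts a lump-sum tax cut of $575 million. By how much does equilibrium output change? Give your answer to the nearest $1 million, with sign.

A lump-sum tax change of −$575 million shifts disposable income by +$575 million; first-round consumption changes by −c × ΔT = −0.587 × (−$575 million) = +$337.525 million.
Expenditure multiplier = 1/(1 − MPC) = 1/(1 − 0.587) = 1/0.413 ≈ 2.421.
The tax multiplier is −c × k ≈ −1.421, so ΔY = k × (−c·ΔT) = (+$337.525 million) / 0.413 ≈ +$817 million.

+$817 million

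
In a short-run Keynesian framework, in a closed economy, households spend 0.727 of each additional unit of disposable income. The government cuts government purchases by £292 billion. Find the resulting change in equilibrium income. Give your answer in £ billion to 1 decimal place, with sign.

−£1,069.6 billion

Expenditure multiplier = 1/(1 − MPC) = 1/(1 − 0.727) = 1/0.273 ≈ 3.663.
ΔY = k × ΔG = (−£292 billion) / 0.273 ≈ −£1,069.6 billion.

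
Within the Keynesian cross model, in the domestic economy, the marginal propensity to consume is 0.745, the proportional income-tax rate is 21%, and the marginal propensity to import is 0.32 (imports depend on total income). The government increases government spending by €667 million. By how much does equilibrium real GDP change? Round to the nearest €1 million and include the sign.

+€912 million

Government-spending multiplier = 1/(1 − c(1−t) + m) = 1/(1 − 0.745×0.79 + 0.32) = 1/0.73145 ≈ 1.367.
ΔY = k × ΔG = (+€667 million) / 0.73145 ≈ +€912 million.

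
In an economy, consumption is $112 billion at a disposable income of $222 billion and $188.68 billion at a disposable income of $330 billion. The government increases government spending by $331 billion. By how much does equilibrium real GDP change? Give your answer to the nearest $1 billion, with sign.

MPC = ΔC/ΔYd = (188.68 − 112)/(330 − 222) = 76.68/108 = 0.71.
Spending multiplier = 1/(1 − MPC) = 1/(1 − 0.71) = 1/0.29 ≈ 3.448.
ΔY = k × ΔG = (+$331 billion) / 0.29 ≈ +$1,141 billion.

+$1,141 billion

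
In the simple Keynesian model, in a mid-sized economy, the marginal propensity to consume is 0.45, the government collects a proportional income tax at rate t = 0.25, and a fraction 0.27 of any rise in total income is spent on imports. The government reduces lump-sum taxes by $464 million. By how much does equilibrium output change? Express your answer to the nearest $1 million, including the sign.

+$224 million

A lump-sum tax change of −$464 million shifts disposable income by +$464 million; first-round consumption changes by −c × ΔT = −0.45 × (−$464 million) = +$208.8 million.
Expenditure multiplier = 1/(1 − c(1−t) + m) = 1/(1 − 0.45×0.75 + 0.27) = 1/0.9325 ≈ 1.072.
The tax multiplier is −c × k ≈ −0.483, so ΔY = k × (−c·ΔT) = (+$208.8 million) / 0.9325 ≈ +$224 million.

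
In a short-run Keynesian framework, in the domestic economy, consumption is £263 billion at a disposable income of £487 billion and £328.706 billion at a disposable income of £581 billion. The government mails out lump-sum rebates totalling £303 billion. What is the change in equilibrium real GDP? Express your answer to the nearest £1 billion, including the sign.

MPC = ΔC/ΔYd = (328.706 − 263)/(581 − 487) = 65.706/94 = 0.699.
A lump-sum tax change of −£303 billion shifts disposable income by +£303 billion; first-round consumption changes by −c × ΔT = −0.699 × (−£303 billion) = +£211.797 billion.
Expenditure multiplier = 1/(1 − MPC) = 1/(1 − 0.699) = 1/0.301 ≈ 3.322.
The tax multiplier is −c × k ≈ −2.322, so ΔY = k × (−c·ΔT) = (+£211.797 billion) / 0.301 ≈ +£704 billion.

+£704 billion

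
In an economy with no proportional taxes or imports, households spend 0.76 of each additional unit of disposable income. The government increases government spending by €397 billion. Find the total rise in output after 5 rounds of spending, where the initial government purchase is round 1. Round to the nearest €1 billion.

Round 1 adds ΔG = €397 billion; each later round is MPC = 0.76 times the previous.
After 5 rounds: 397 + 301.72 + 229.3072 + 174.273472 + 132.44783872 = ΔG·(1 − c^5)/(1 − c) = 397 × (1 − 0.2535525376)/0.24 ≈ €1,235 billion.

€1,235 billion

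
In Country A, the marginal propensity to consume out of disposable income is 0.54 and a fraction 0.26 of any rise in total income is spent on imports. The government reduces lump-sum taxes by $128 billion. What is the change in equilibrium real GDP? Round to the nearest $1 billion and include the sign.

A lump-sum tax change of −$128 billion shifts disposable income by +$128 billion; first-round consumption changes by −c × ΔT = −0.54 × (−$128 billion) = +$69.12 billion.
Expenditure multiplier = 1/(1 − c + m) = 1/(1 − 0.54 + 0.26) = 1/0.72 ≈ 1.389.
The tax multiplier is −c × k = −0.75, so ΔY = k × (−c·ΔT) = (+$69.12 billion) / 0.72 = +$96 billion.

+$96 billion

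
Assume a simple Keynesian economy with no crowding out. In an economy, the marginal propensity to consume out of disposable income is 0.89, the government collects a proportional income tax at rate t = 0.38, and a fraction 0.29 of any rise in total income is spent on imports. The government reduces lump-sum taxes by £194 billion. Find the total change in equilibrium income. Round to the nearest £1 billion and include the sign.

+£234 billion

A lump-sum tax change of −£194 billion shifts disposable income by +£194 billion; first-round consumption changes by −c × ΔT = −0.89 × (−£194 billion) = +£172.66 billion.
Expenditure multiplier = 1/(1 − c(1−t) + m) = 1/(1 − 0.89×0.62 + 0.29) = 1/0.7382 ≈ 1.355.
The tax multiplier is −c × k ≈ −1.206, so ΔY = k × (−c·ΔT) = (+£172.66 billion) / 0.7382 ≈ +£234 billion.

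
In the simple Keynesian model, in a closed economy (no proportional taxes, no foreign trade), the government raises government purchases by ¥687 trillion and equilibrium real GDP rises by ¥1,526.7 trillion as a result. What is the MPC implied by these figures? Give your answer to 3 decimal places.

Implied spending multiplier k = ΔY/ΔG = 1,526.7/687 ≈ 2.2223.
Since k = 1/(1 − MPC), MPC = 1 − 1/k = 1 − ΔG/ΔY = 1 − 687/1,526.7 ≈ 0.550.

0.550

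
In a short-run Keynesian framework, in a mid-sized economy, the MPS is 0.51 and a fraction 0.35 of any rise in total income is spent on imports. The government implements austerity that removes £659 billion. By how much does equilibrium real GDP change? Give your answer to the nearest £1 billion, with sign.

MPC = 1 − MPS = 1 − 0.51 = 0.49.
Government-spending multiplier = 1/(1 − c + m) = 1/(1 − 0.49 + 0.35) = 1/0.86 ≈ 1.163.
ΔY = k × ΔG = (−£659 billion) / 0.86 ≈ −£766 billion.

−£766 billion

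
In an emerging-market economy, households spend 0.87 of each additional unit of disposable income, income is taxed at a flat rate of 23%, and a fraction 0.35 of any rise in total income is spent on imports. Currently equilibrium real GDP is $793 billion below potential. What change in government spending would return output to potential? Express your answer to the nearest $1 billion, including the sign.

Spending multiplier = 1/(1 − c(1−t) + m) = 1/(1 − 0.87×0.77 + 0.35) = 1/0.6801 ≈ 1.47.
Need ΔY = +$793 billion, so ΔG = ΔY/k = (+$793 billion) × 0.6801 ≈ +$539 billion.
The government should increase government spending by $539 billion.

+$539 billion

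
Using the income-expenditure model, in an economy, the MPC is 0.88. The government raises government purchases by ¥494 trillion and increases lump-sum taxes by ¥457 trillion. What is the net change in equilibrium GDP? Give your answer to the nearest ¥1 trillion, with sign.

+¥765 trillion

Expenditure multiplier = 1/(1 − MPC) = 1/(1 − 0.88) = 1/0.12 ≈ 8.333.
ΔG contributes k·ΔG = (+¥494 trillion) / 0.12 ≈ +¥4,116.7 trillion.
ΔT of +¥457 trillion changes first-round spending by −c·ΔT = −¥402.16 trillion, contributing k·(−c·ΔT) = (−¥402.16 trillion) / 0.12 ≈ −¥3,351.3 trillion.
Net ΔY = k(ΔG − c·ΔT) = (+¥91.84 trillion) / 0.12 ≈ +¥765 trillion.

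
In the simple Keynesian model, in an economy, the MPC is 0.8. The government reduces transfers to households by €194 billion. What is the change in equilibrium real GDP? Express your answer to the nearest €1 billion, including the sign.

−€776 billion

The transfer change shifts disposable income by −€194 billion, so first-round consumption changes by c·ΔTR = 0.8 × (−€194 billion) = −€155.2 billion.
Expenditure multiplier = 1/(1 − MPC) = 1/(1 − 0.8) = 1/0.2 = 5.
The transfer multiplier is c × k = 4, so ΔY = k × (c·ΔTR) = (−€155.2 billion) / 0.2 = −€776 billion.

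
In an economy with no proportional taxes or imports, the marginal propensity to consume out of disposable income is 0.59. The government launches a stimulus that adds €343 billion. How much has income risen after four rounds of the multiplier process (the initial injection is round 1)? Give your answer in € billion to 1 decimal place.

€735.2 billion

Round 1 adds ΔG = €343 billion; each later round is MPC = 0.59 times the previous.
After 4 rounds: 343 + 202.37 + 119.3983 + 70.444997 = ΔG·(1 − c^4)/(1 − c) = 343 × (1 − 0.12117361)/0.41 ≈ €735.2 billion.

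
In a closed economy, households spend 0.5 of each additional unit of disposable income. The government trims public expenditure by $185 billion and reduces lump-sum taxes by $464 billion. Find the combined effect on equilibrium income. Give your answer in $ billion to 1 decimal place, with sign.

Expenditure multiplier = 1/(1 − MPC) = 1/(1 − 0.5) = 1/0.5 = 2.
ΔG contributes k·ΔG = (−$185 billion) / 0.5 = −$370 billion.
ΔT of −$464 billion changes first-round spending by −c·ΔT = +$232 billion, contributing k·(−c·ΔT) = (+$232 billion) / 0.5 = +$464 billion.
Net ΔY = k(ΔG − c·ΔT) = (+$47 billion) / 0.5 = +$94 billion.

+$94.0 billion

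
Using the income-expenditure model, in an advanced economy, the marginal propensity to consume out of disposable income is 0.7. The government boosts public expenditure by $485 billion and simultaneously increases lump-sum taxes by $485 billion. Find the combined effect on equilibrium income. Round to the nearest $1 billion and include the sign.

Expenditure multiplier = 1/(1 − MPC) = 1/(1 − 0.7) = 1/0.3 ≈ 3.333.
ΔG contributes k·ΔG = (+$485 billion) / 0.3 ≈ +$1,616.7 billion.
ΔT of +$485 billion changes first-round spending by −c·ΔT = −$339.5 billion, contributing k·(−c·ΔT) = (−$339.5 billion) / 0.3 ≈ −$1,131.7 billion.
With ΔG = ΔT and no other leakages, the balanced-budget multiplier is 1, so ΔY = ΔG = +$485 billion.

+$485 billion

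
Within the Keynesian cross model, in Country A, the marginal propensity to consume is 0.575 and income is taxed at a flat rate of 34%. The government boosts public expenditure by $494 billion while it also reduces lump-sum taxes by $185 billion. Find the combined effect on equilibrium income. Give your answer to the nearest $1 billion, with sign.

Expenditure multiplier = 1/(1 − c(1−t)) = 1/(1 − 0.575×0.66) = 1/0.6205 ≈ 1.612.
ΔG contributes k·ΔG = (+$494 billion) / 0.6205 ≈ +$796.1 billion.
ΔT of −$185 billion changes first-round spending by −c·ΔT = +$106.375 billion, contributing k·(−c·ΔT) = (+$106.375 billion) / 0.6205 ≈ +$171.4 billion.
Net ΔY = k(ΔG − c·ΔT) = (+$600.375 billion) / 0.6205 ≈ +$968 billion.

+$968 billion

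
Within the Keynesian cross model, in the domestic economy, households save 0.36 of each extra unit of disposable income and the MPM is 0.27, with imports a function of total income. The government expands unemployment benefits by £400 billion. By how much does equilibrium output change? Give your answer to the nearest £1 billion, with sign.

+£406 billion

MPC = 1 − MPS = 1 − 0.36 = 0.64.
The transfer change shifts disposable income by +£400 billion, so first-round consumption changes by c·ΔTR = 0.64 × (+£400 billion) = +£256 billion.
Expenditure multiplier = 1/(1 − c + m) = 1/(1 − 0.64 + 0.27) = 1/0.63 ≈ 1.587.
The transfer multiplier is c × k ≈ 1.016, so ΔY = k × (c·ΔTR) = (+£256 billion) / 0.63 ≈ +£406 billion.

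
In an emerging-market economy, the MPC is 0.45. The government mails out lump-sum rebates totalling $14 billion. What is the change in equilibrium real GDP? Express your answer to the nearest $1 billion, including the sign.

+$11 billion

A lump-sum tax change of −$14 billion shifts disposable income by +$14 billion; first-round consumption changes by −c × ΔT = −0.45 × (−$14 billion) = +$6.3 billion.
Expenditure multiplier = 1/(1 − MPC) = 1/(1 − 0.45) = 1/0.55 ≈ 1.818.
The tax multiplier is −c × k ≈ −0.818, so ΔY = k × (−c·ΔT) = (+$6.3 billion) / 0.55 ≈ +$11 billion.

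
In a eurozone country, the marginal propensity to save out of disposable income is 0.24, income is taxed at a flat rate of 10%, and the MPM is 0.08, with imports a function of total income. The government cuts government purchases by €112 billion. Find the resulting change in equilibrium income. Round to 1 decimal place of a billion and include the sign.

−€282.8 billion

MPC = 1 − MPS = 1 − 0.24 = 0.76.
Government-spending multiplier = 1/(1 − c(1−t) + m) = 1/(1 − 0.76×0.9 + 0.08) = 1/0.396 ≈ 2.525.
ΔY = k × ΔG = (−€112 billion) / 0.396 ≈ −€282.8 billion.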